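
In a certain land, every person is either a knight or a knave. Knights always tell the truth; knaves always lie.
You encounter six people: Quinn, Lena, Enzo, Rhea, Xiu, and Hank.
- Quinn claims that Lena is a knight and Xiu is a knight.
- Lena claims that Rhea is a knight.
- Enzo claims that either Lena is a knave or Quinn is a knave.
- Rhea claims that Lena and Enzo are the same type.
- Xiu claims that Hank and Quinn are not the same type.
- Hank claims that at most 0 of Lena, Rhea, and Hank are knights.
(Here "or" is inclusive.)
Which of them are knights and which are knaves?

Quinn is a knave, Lena is a knight, Enzo is a knight, Rhea is a knight, Xiu is a knave, and Hank is a knave.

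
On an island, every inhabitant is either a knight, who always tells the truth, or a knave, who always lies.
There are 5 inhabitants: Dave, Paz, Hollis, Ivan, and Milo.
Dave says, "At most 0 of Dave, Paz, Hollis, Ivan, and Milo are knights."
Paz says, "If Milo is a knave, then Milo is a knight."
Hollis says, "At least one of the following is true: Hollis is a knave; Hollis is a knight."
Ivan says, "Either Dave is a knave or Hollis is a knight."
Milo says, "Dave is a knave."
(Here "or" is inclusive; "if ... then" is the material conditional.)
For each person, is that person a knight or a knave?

Dave is a knave, Paz is a knight, Hollis is a knight, Ivan is a knight, and Milo is a knight.

Suppose Dave is a knight. Then Dave's statement "at most 0 of Dave, Paz, Hollis, Ivan, and Milo are knights" would have to be true. Checking the 16 ways to assign the others, none is consistent with every speaker.
(For instance, with Paz=knight, Hollis=knight, Ivan=knight, Milo=knight, Dave's claim "at most 0 of Dave, Paz, Hollis, Ivan, and Milo are knights" comes out false where it would need to be true.)
So Dave must be a knave, making "at most 0 of Dave, Paz, Hollis, Ivan, and Milo are knights" false. Taking Dave=knave, Paz=knight, Hollis=knight, Ivan=knight, Milo=knight, each remaining statement checks out:
  Paz (knight): "if Milo is a knave, then Milo is a knight" — true. ✓
  Hollis (knight): "at least one of the following is true: Hollis is a knave; Hollis is a knight" — true. ✓
  Ivan (knight): "either Dave is a knave or Hollis is a knight" — true. ✓
  Milo (knight): "Dave is a knave" — true. ✓
This is the unique consistent assignment.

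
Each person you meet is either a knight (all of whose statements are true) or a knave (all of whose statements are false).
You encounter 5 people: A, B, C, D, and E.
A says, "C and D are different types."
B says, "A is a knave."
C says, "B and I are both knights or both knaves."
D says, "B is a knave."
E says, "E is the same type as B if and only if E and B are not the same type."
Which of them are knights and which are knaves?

A is a knave, B is a knight, C is a knave, D is a knave, and E is a knave.

Since A is a knave, "C and D are different types" needs to be false, which holds.
B is a knight; "A is a knave" is True, as required.
C is a knave, and the claim "B and I are both knights or both knaves" is indeed false.
D is a knave, so "B is a knave" must be false — and it is.
As a knave, E's statement "E is the same type as B if and only if E and B are not the same type" should be false; it is.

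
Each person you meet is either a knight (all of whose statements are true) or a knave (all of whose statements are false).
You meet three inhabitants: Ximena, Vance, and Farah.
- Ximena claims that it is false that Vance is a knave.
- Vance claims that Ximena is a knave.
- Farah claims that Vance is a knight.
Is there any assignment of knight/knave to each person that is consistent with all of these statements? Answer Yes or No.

No

Checking all 8 assignments, each has at least one speaker whose statement's truth value contradicts their type.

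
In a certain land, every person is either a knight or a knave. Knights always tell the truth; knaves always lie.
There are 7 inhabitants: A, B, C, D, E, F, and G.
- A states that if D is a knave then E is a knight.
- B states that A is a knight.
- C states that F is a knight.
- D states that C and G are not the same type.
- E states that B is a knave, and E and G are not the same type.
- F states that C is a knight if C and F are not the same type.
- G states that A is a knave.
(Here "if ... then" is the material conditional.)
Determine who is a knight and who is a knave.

A is a knight, B is a knight, C is a knight, D is a knight, E is a knave, F is a knight, and G is a knave.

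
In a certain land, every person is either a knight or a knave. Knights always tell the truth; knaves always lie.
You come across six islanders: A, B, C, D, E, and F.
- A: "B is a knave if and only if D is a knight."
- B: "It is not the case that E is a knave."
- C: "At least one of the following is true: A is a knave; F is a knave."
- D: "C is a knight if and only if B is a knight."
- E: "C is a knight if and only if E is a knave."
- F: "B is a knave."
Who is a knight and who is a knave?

As a knight, A's statement "B is a knave if and only if D is a knight" should be true; it is.
B is a knave, and the claim "it is not the case that E is a knave" is indeed false.
As a knave, C's statement "at least one of the following is true: A is a knave; F is a knave" should be false; it is.
D is a knight; "C is a knight if and only if B is a knight" is true, as required.
Since E is a knave, "C is a knight if and only if E is a knave" needs to be false, which holds.
F is a knight; "B is a knave" is true, as required.

A is a knight, B is a knave, C is a knave, D is a knight, E is a knave, and F is a knight.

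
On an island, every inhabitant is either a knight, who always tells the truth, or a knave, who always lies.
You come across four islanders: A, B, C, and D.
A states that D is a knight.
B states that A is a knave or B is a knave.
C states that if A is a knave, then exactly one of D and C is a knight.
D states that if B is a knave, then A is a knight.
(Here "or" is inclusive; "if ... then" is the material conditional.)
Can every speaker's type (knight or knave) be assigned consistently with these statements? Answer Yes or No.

Checking all 16 assignments, each has at least one speaker whose statement's truth value contradicts their type.

No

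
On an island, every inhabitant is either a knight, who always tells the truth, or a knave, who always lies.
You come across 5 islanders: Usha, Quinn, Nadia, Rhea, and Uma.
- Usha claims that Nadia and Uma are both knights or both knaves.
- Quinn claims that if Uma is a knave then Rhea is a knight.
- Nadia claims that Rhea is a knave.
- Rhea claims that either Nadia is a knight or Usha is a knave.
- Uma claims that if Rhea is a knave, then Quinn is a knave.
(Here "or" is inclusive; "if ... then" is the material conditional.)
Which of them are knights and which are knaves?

Usha is a knave, Quinn is a knight, Nadia is a knave, Rhea is a knight, and Uma is a knight.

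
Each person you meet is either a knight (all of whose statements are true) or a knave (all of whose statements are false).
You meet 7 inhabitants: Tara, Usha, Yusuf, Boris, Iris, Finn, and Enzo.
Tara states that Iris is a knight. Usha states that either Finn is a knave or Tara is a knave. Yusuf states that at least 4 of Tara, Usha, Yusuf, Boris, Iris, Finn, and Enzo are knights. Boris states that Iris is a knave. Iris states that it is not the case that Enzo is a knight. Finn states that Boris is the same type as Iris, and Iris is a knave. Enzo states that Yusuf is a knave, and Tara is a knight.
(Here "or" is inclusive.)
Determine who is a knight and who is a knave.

Tara is a knight, Usha is a knight, Yusuf is a knight, Boris is a knave, Iris is a knight, Finn is a knave, and Enzo is a knave.

As a knight, Tara's statement "Iris is a knight" should be True; it is.
As a knight, Usha's statement "either Finn is a knave or Tara is a knave" should be True; it is.
As a knight, Yusuf's statement "at least 4 of Tara, Usha, Yusuf, Boris, Iris, Finn, and Enzo are knights" should be True; it is.
Boris is a knave, and the claim "Iris is a knave" is indeed False.
As a knight, Iris's statement "it is not the case that Enzo is a knight" should be True; it is.
Since Finn is a knave, "Boris is the same type as Iris, and Iris is a knave" needs to be False, which holds.
Since Enzo is a knave, "Yusuf is a knave, and Tara is a knight" needs to be False, which holds.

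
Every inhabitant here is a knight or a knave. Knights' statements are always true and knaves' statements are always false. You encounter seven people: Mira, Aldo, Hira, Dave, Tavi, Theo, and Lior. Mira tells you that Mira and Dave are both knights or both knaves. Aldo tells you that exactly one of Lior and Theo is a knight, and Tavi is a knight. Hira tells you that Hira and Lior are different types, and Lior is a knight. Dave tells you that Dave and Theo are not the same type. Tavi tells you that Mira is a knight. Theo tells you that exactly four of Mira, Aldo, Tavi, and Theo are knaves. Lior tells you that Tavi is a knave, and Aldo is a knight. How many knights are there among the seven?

3

The unique consistent assignment is Mira=knight, Aldo=knave, Hira=knave, Dave=knight, Tavi=knight, Theo=knave, Lior=knave.
That has 3 knights.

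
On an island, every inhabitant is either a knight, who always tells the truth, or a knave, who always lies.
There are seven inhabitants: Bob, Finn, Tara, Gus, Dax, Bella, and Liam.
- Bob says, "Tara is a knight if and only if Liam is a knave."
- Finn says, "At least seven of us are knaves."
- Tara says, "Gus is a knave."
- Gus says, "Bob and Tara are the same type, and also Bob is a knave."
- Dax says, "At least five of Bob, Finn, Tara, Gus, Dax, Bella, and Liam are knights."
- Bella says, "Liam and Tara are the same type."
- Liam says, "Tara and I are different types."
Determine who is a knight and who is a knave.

Bob is a knave, Finn is a knave, Tara is a knave, Gus is a knight, Dax is a knave, Bella is a knight, and Liam is a knave.

Bob is a knave, so "Tara is a knight if and only if Liam is a knave" must be False — and it is.
Finn is a knave, so "at least seven of us are knaves" must be False — and it is.
Tara is a knave, and the claim "Gus is a knave" is indeed False.
Since Gus is a knight, "Bob and Tara are the same type, and also Bob is a knave" needs to be true, which holds.
Dax is a knave; "at least five of Bob, Finn, Tara, Gus, Dax, Bella, and Liam are knights" is False, as required.
Bella (knight): "Liam and Tara are the same type" — true. ✓
Liam is a knave; "Tara and I are different types" is False, as required.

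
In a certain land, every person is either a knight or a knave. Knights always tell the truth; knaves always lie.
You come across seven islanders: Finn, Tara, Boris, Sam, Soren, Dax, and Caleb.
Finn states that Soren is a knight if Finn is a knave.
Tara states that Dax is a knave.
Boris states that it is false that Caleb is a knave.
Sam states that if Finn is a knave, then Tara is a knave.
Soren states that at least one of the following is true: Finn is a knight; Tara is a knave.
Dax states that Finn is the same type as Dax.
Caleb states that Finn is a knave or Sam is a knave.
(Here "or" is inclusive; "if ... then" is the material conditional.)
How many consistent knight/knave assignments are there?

2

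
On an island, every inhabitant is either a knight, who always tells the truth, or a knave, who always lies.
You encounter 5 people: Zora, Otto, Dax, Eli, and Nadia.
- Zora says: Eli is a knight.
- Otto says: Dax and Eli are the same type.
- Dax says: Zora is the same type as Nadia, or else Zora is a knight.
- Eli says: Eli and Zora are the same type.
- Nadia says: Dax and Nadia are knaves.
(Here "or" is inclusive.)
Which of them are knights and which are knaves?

Suppose Zora is a knave. Then Zora's statement "Eli is a knight" would have to be false. Checking the 16 ways to assign the others, none is consistent with every speaker.
(For instance, with Otto=knight, Dax=knight, Eli=knight, Nadia=knave, Zora's claim "Eli is a knight" comes out true where it would need to be false.)
So Zora must be a knight, making "Eli is a knight" true. Taking Zora=knight, Otto=knight, Dax=knight, Eli=knight, Nadia=knave, each remaining statement checks out:
  Otto (knight): "Dax and Eli are the same type" — true. ✓
  Dax (knight): "Zora is the same type as Nadia, or else Zora is a knight" — true. ✓
  Eli (knight): "Eli and Zora are the same type" — true. ✓
  Nadia (knave): "Dax and Nadia are knaves" — false. ✓
This is the unique consistent assignment.

Knights: Zora, Otto, Dax, and Eli. Knaves: Nadia.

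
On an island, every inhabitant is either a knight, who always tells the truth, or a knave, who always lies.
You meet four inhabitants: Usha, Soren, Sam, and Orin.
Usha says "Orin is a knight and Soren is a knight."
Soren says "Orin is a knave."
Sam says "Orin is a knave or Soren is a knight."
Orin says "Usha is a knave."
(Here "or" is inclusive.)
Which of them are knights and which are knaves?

Usha (knave): "Orin is a knight and Soren is a knight" — false. ✓
Soren is a knave, so "Orin is a knave" must be false — and it is.
Sam is a knave, and the claim "Orin is a knave or Soren is a knight" is indeed false.
Orin is a knight, so "Usha is a knave" must be True — and it is.

Knights: Orin. Knaves: Usha, Soren, and Sam.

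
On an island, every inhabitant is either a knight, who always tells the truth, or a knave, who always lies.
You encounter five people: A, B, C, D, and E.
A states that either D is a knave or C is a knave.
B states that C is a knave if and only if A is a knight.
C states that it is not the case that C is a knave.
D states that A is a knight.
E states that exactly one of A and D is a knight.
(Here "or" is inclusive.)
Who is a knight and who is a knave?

Suppose A is a knave. Then A's statement "either D is a knave or C is a knave" would have to be false. Checking the 16 ways to assign the others, none is consistent with every speaker.
(For instance, with B=knight, C=knave, D=knight, E=knave, A's claim "either D is a knave or C is a knave" comes out true where it would need to be false.)
So A must be a knight, making "either D is a knave or C is a knave" true. Taking A=knight, B=knight, C=knave, D=knight, E=knave, each remaining statement checks out:
  B (knight): "C is a knave if and only if A is a knight" — true. ✓
  C (knave): "it is not the case that C is a knave" — false. ✓
  D (knight): "A is a knight" — true. ✓
  E (knave): "exactly one of A and D is a knight" — false. ✓
This is the unique consistent assignment.

Knights: A, B, and D. Knaves: C and E.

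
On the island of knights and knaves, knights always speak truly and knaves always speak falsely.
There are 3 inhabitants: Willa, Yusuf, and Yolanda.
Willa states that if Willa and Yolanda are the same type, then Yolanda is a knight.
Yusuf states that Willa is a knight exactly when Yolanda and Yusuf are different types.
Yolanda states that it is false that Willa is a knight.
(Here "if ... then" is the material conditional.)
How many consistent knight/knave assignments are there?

Consistent assignments:
  Willa=knight, Yusuf=knight, Yolanda=knave
  Willa=knight, Yusuf=knave, Yolanda=knave

2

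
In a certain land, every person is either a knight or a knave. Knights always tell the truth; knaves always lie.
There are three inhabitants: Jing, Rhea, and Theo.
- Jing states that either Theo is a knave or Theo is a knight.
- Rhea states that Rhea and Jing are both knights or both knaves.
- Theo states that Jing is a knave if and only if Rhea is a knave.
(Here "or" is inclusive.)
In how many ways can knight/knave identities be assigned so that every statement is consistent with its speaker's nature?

2

Consistent assignments:
  Jing=knight, Rhea=knight, Theo=knight
  Jing=knight, Rhea=knave, Theo=knave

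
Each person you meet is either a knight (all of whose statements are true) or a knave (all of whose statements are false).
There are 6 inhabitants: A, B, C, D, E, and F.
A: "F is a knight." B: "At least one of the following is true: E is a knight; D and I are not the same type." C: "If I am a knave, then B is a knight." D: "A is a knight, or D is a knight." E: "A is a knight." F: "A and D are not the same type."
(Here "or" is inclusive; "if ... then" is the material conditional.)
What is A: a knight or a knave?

A is a knave.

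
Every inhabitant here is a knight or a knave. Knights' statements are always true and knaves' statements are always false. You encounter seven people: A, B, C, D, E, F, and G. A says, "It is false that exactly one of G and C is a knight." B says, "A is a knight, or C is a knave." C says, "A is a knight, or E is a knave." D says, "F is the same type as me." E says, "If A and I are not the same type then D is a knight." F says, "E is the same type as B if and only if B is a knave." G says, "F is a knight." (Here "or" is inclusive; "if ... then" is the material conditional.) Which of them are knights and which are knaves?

A is a knight, and the claim "it is false that exactly one of G and C is a knight" is indeed true.
Since B is a knight, "A is a knight, or C is a knave" needs to be true, which holds.
C is a knight, so "A is a knight, or E is a knave" must be true — and it is.
Since D is a knave, "F is the same type as me" needs to be false, which holds.
E is a knave, so "if A and I are not the same type then D is a knight" must be false — and it is.
F is a knight, and the claim "E is the same type as B if and only if B is a knave" is indeed true.
As a knight, G's statement "F is a knight" should be true; it is.

A is a knight, B is a knight, C is a knight, D is a knave, E is a knave, F is a knight, and G is a knight.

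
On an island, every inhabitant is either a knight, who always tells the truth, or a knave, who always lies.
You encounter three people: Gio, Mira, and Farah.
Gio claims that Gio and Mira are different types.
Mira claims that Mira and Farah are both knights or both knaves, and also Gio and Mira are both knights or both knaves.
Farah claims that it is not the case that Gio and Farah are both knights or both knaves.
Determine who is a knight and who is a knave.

Suppose Gio is a knight. Then Gio's statement "Gio and Mira are different types" would have to be true. Checking the 4 ways to assign the others, none is consistent with every speaker.
(For instance, with Mira=knave, Farah=knight, Farah's claim "it is not the case that Gio and Farah are both knights or both knaves" comes out false where it would need to be true.)
So Gio must be a knave, making "Gio and Mira are different types" false. Taking Gio=knave, Mira=knave, Farah=knight, each remaining statement checks out:
  Mira (knave): "Mira and Farah are both knights or both knaves, and also Gio and Mira are both knights or both knaves" — false. ✓
  Farah (knight): "it is not the case that Gio and Farah are both knights or both knaves" — true. ✓
This is the unique consistent assignment.

Knights: Farah. Knaves: Gio and Mira.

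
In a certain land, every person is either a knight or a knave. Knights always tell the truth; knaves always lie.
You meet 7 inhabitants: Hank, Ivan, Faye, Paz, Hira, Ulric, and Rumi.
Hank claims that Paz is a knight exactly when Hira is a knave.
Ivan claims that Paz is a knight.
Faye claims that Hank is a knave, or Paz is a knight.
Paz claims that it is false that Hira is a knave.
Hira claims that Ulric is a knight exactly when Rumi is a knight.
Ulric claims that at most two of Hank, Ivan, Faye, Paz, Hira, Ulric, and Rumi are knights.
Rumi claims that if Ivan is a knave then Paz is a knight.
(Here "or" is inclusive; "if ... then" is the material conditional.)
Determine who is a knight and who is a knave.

Hank (knave): "Paz is a knight exactly when Hira is a knave" — False. ✓
Ivan is a knave, so "Paz is a knight" must be False — and it is.
Faye is a knight; "Hank is a knave, or Paz is a knight" is True, as required.
Since Paz is a knave, "it is false that Hira is a knave" needs to be False, which holds.
As a knave, Hira's statement "Ulric is a knight exactly when Rumi is a knight" should be False; it is.
As a knight, Ulric's statement "at most two of Hank, Ivan, Faye, Paz, Hira, Ulric, and Rumi are knights" should be True; it is.
Rumi is a knave, and the claim "if Ivan is a knave then Paz is a knight" is indeed False.

Knights: Faye and Ulric. Knaves: Hank, Ivan, Paz, Hira, and Rumi.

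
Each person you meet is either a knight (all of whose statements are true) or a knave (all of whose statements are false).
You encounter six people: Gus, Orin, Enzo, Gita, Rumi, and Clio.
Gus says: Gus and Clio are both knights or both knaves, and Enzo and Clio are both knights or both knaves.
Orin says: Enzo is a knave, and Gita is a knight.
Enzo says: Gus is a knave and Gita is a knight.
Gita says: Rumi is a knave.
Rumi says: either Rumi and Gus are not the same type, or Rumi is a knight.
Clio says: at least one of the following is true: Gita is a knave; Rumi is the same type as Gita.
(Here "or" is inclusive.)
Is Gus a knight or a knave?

Consistent assignments: {Gus=knave, Orin=knave, Enzo=knight, Gita=knight, Rumi=knave, Clio=knave}; {Gus=knave, Orin=knave, Enzo=knave, Gita=knave, Rumi=knight, Clio=knight}
In every consistent assignment, Gus is a knave.

Gus is a knave.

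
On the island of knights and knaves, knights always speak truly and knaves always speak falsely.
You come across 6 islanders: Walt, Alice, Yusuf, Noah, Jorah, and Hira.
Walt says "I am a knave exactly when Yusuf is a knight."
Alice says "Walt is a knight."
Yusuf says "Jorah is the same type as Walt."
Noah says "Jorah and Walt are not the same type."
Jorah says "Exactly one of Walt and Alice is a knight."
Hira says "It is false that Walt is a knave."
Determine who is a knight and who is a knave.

Walt is a knight, Alice is a knight, Yusuf is a knave, Noah is a knight, Jorah is a knave, and Hira is a knight.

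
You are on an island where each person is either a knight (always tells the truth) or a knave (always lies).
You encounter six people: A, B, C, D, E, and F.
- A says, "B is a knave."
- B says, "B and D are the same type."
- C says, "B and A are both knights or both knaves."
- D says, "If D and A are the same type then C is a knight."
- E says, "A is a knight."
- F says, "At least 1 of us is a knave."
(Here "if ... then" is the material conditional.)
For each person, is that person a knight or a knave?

A is a knave, B is a knight, C is a knave, D is a knight, E is a knave, and F is a knight.

A is a knave, and the claim "B is a knave" is indeed false.
Since B is a knight, "B and D are the same type" needs to be true, which holds.
C is a knave, so "B and A are both knights or both knaves" must be false — and it is.
D is a knight; "if D and A are the same type then C is a knight" is true, as required.
E is a knave, so "A is a knight" must be false — and it is.
As a knight, F's statement "at least 1 of us is a knave" should be true; it is.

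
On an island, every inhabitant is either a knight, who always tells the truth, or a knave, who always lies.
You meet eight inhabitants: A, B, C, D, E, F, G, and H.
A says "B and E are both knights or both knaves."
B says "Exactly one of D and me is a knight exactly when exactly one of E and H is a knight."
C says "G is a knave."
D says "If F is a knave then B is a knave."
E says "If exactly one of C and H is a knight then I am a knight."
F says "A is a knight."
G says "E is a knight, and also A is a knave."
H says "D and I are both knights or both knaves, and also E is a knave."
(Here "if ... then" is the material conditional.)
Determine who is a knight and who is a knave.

Knights: A, C, D, and F. Knaves: B, E, G, and H.

A (knight): "B and E are both knights or both knaves" — true. ✓
B is a knave, so "exactly one of D and me is a knight exactly when exactly one of E and H is a knight" must be False — and it is.
C is a knight, so "G is a knave" must be true — and it is.
D is a knight, and the claim "if F is a knave then B is a knave" is indeed true.
As a knave, E's statement "if exactly one of C and H is a knight then I am a knight" should be False; it is.
Since F is a knight, "A is a knight" needs to be true, which holds.
G (knave): "E is a knight, and also A is a knave" — False. ✓
Since H is a knave, "D and I are both knights or both knaves, and also E is a knave" needs to be False, which holds.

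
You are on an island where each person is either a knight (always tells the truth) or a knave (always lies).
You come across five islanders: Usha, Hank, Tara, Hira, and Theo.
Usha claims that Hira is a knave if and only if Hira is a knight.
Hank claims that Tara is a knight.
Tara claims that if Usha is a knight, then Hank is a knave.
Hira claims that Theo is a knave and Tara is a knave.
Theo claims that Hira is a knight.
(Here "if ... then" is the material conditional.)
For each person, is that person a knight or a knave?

Usha is a knave, Hank is a knight, Tara is a knight, Hira is a knave, and Theo is a knave.

Usha is a knave, so "Hira is a knave if and only if Hira is a knight" must be False — and it is.
Hank is a knight; "Tara is a knight" is true, as required.
Since Tara is a knight, "if Usha is a knight, then Hank is a knave" needs to be true, which holds.
As a knave, Hira's statement "Theo is a knave and Tara is a knave" should be False; it is.
As a knave, Theo's statement "Hira is a knight" should be False; it is.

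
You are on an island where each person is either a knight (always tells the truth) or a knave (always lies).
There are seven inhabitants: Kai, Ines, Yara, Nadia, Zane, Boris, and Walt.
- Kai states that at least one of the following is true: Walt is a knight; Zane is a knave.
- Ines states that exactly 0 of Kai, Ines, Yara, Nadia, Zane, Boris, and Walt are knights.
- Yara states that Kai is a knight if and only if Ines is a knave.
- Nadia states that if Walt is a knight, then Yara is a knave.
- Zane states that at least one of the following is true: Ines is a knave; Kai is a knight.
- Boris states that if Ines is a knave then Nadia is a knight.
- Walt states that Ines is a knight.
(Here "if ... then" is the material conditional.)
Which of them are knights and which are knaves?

Kai is a knave, Ines is a knave, Yara is a knave, Nadia is a knight, Zane is a knight, Boris is a knight, and Walt is a knave.

Since Kai is a knave, "at least one of the following is true: Walt is a knight; Zane is a knave" needs to be false, which holds.
Ines is a knave, so "exactly 0 of Kai, Ines, Yara, Nadia, Zane, Boris, and Walt are knights" must be false — and it is.
Yara is a knave; "Kai is a knight if and only if Ines is a knave" is false, as required.
Nadia (knight): "if Walt is a knight, then Yara is a knave" — true. ✓
Zane is a knight, so "at least one of the following is true: Ines is a knave; Kai is a knight" must be true — and it is.
As a knight, Boris's statement "if Ines is a knave then Nadia is a knight" should be true; it is.
Walt is a knave; "Ines is a knight" is false, as required.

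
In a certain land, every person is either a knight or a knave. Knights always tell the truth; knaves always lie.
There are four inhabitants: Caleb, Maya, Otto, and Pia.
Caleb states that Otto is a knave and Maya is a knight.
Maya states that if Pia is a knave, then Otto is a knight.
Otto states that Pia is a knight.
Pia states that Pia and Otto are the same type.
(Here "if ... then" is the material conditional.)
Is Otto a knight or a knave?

Consistent assignments: {Caleb=knave, Maya=knight, Otto=knight, Pia=knight}
In every consistent assignment, Otto is a knight.

Otto is a knight.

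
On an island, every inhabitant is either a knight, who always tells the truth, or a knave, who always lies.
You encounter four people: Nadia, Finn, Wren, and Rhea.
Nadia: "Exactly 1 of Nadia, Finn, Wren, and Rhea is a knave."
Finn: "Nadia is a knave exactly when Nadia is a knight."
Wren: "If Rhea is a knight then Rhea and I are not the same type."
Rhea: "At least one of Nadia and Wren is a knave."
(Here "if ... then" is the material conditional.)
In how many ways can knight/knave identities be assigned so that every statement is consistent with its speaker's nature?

0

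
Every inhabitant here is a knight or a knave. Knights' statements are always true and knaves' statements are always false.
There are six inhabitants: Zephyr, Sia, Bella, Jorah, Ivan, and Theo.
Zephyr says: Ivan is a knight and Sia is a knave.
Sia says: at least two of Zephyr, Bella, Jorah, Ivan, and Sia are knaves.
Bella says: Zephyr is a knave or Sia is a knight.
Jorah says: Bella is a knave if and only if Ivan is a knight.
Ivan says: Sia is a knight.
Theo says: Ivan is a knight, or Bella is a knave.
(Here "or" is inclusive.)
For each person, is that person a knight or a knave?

Zephyr is a knave, Sia is a knight, Bella is a knight, Jorah is a knave, Ivan is a knight, and Theo is a knight.

As a knave, Zephyr's statement "Ivan is a knight and Sia is a knave" should be false; it is.
Sia (knight): "at least two of Zephyr, Bella, Jorah, Ivan, and Sia are knaves" — true. ✓
Bella is a knight, so "Zephyr is a knave or Sia is a knight" must be true — and it is.
Since Jorah is a knave, "Bella is a knave if and only if Ivan is a knight" needs to be false, which holds.
Ivan is a knight; "Sia is a knight" is true, as required.
As a knight, Theo's statement "Ivan is a knight, or Bella is a knave" should be true; it is.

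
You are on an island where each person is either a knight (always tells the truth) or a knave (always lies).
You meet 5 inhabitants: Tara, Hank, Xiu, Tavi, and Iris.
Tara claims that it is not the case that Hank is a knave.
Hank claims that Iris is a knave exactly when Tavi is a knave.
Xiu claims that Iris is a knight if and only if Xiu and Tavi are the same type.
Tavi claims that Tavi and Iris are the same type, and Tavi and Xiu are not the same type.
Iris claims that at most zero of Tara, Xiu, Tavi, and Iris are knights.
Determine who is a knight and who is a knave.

Tara is a knight, Hank is a knight, Xiu is a knave, Tavi is a knave, and Iris is a knave.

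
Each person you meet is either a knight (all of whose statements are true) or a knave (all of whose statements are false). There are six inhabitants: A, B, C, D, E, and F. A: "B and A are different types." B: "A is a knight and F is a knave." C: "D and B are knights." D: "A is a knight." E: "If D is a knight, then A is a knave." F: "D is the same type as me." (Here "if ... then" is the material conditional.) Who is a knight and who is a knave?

A (knight): "B and A are different types" — True. ✓
B is a knave, and the claim "A is a knight and F is a knave" is indeed False.
C is a knave, so "D and B are knights" must be False — and it is.
D is a knight; "A is a knight" is True, as required.
E is a knave, so "if D is a knight, then A is a knave" must be False — and it is.
F is a knight; "D is the same type as me" is True, as required.

A is a knight, B is a knave, C is a knave, D is a knight, E is a knave, and F is a knight.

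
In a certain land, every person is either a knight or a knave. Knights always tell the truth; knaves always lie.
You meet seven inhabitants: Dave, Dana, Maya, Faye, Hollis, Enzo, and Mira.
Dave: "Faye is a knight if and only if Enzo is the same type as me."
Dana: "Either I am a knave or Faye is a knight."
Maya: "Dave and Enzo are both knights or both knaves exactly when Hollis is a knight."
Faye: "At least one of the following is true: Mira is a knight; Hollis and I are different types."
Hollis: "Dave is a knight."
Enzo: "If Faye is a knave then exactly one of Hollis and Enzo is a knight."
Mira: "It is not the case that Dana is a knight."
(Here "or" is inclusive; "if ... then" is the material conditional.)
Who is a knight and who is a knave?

Dave is a knave, so "Faye is a knight if and only if Enzo is the same type as me" must be false — and it is.
Dana (knight): "either I am a knave or Faye is a knight" — True. ✓
Maya is a knight, so "Dave and Enzo are both knights or both knaves exactly when Hollis is a knight" must be True — and it is.
As a knight, Faye's statement "at least one of the following is true: Mira is a knight; Hollis and I are different types" should be True; it is.
Hollis is a knave; "Dave is a knight" is false, as required.
Enzo is a knight, so "if Faye is a knave then exactly one of Hollis and Enzo is a knight" must be True — and it is.
Since Mira is a knave, "it is not the case that Dana is a knight" needs to be false, which holds.

Dave is a knave, Dana is a knight, Maya is a knight, Faye is a knight, Hollis is a knave, Enzo is a knight, and Mira is a knave.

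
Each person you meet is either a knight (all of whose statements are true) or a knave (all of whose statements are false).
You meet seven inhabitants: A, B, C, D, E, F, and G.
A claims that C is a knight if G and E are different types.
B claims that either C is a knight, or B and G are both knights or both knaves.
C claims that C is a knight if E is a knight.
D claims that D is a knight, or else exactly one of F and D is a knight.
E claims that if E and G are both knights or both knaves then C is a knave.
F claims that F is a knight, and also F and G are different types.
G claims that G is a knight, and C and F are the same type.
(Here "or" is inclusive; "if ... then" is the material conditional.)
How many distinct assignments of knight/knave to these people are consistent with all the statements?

10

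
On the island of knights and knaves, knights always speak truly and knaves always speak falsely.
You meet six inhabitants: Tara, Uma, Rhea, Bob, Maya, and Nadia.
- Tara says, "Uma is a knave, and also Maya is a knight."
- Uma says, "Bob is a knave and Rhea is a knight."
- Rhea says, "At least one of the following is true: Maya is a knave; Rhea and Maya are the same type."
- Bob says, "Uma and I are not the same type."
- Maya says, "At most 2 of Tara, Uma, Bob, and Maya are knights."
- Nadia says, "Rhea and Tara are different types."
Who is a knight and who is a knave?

Tara is a knight, and the claim "Uma is a knave, and also Maya is a knight" is indeed True.
Uma is a knave, and the claim "Bob is a knave and Rhea is a knight" is indeed false.
As a knave, Rhea's statement "at least one of the following is true: Maya is a knave; Rhea and Maya are the same type" should be false; it is.
Bob (knave): "Uma and I are not the same type" — false. ✓
Since Maya is a knight, "at most 2 of Tara, Uma, Bob, and Maya are knights" needs to be True, which holds.
As a knight, Nadia's statement "Rhea and Tara are different types" should be True; it is.

Tara is a knight, Uma is a knave, Rhea is a knave, Bob is a knave, Maya is a knight, and Nadia is a knight.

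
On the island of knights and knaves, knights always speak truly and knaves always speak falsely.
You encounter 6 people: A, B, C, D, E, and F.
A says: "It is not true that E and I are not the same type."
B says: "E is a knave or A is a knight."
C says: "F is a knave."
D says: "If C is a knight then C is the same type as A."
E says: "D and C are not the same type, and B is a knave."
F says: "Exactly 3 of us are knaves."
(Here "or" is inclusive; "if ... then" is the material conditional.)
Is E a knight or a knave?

E is a knight.

Consistent assignments: {A=knave, B=knave, C=knight, D=knave, E=knight, F=knave}; {A=knave, B=knave, C=knave, D=knight, E=knight, F=knight}
In every consistent assignment, E is a knight.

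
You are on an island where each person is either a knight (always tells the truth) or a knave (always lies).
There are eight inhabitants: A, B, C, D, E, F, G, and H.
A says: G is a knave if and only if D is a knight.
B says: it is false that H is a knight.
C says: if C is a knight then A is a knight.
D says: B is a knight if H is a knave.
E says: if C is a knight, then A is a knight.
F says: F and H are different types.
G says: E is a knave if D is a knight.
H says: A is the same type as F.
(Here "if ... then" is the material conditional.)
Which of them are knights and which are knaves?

A is a knight, B is a knight, C is a knight, D is a knight, E is a knight, F is a knave, G is a knave, and H is a knave.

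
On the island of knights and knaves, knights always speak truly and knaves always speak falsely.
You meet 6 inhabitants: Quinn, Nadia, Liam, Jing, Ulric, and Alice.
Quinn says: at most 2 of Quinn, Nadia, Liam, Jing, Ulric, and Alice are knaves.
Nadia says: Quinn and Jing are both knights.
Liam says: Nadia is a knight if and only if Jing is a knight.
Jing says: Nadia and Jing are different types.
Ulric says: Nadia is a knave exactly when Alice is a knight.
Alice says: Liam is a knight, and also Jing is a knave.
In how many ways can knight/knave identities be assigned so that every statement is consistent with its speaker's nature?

Consistent assignments:
  Quinn=knight, Nadia=knave, Liam=knight, Jing=knave, Ulric=knight, Alice=knight
  Quinn=knave, Nadia=knave, Liam=knight, Jing=knave, Ulric=knight, Alice=knight
  Quinn=knave, Nadia=knave, Liam=knave, Jing=knight, Ulric=knave, Alice=knave

3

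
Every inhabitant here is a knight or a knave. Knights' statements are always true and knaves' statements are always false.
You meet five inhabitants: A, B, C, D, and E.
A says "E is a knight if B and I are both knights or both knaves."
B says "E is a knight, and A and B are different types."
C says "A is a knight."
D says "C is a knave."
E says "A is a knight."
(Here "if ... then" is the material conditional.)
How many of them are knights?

1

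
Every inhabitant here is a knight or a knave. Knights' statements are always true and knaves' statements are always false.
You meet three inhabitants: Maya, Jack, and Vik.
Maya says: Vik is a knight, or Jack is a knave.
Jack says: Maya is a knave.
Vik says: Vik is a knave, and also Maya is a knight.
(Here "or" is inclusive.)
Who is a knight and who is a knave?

Maya is a knave, Jack is a knight, and Vik is a knave.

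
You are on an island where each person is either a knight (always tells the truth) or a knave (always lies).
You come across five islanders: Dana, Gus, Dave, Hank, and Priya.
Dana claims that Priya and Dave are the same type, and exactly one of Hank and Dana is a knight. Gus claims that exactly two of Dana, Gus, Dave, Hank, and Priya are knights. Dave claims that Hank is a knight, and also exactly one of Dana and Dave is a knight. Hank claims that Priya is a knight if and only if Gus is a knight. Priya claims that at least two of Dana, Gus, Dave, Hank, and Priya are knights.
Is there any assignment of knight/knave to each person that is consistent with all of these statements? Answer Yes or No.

No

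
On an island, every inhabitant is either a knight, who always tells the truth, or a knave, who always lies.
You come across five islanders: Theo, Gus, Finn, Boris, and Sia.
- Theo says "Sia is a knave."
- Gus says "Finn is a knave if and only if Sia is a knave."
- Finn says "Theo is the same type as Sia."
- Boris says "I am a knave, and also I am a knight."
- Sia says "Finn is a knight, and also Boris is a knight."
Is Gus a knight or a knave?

Consistent assignments: {Theo=knight, Gus=knight, Finn=knave, Boris=knave, Sia=knave}
In every consistent assignment, Gus is a knight.

Gus is a knight.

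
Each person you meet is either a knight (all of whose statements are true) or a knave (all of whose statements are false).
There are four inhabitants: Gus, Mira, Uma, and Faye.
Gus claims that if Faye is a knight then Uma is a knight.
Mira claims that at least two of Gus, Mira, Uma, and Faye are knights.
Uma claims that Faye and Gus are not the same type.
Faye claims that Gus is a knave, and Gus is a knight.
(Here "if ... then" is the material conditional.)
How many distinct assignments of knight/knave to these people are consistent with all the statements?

Consistent assignments:
  Gus=knight, Mira=knight, Uma=knight, Faye=knave

1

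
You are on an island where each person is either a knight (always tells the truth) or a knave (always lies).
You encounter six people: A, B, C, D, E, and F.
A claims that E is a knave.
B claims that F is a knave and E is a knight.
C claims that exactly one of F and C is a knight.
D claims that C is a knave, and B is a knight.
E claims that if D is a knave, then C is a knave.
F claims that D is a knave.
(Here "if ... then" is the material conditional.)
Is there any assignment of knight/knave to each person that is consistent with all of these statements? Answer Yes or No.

Yes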